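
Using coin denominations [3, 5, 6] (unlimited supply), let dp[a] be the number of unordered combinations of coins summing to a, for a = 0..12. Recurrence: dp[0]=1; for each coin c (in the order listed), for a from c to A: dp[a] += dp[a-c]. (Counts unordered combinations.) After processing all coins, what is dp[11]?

after  coin     0     1     2     3     4     5     6     7     8     9    10    11    12
          3     1     0     0     1     0     0     1     0     0     1     0     0     1
          5     1     0     0     1     0     1     1     0     1     1     1     1     1
          6     1     0     0     1     0     1     2     0     1     2     1     2     3

2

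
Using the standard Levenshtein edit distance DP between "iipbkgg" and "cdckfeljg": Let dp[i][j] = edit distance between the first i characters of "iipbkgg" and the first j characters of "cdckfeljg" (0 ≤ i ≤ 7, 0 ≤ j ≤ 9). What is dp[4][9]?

   ''  c  d  c  k  f  e  l  j  g
''  0  1  2  3  4  5  6  7  8  9
 i  1  1  2  3  4  5  6  7  8  9
 i  2  2  2  3  4  5  6  7  8  9
 p  3  3  3  3  4  5  6  7  8  9
 b  4  4  4  4  4  5  6  7  8  9
 k  5  5  5  5  4  5  6  7  8  9
 g  6  6  6  6  5  5  6  7  8  8
 g  7  7  7  7  6  6  6  7  8  8

9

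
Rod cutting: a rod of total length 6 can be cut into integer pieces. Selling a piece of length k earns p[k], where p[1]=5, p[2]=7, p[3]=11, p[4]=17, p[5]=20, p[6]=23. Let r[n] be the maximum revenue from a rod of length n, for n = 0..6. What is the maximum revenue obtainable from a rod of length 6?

30

   n    0    1    2    3    4    5    6
r[n]    0    5   10   15   20   25   30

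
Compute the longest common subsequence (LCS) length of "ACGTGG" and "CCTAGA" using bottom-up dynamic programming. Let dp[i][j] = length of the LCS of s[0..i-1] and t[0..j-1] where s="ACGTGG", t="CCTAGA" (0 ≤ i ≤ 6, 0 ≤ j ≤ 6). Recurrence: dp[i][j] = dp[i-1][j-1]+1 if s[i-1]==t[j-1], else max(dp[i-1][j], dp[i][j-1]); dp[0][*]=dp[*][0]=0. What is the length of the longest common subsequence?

3

   ''  C  C  T  A  G  A
''  0  0  0  0  0  0  0
 A  0  0  0  0  1  1  1
 C  0  1  1  1  1  1  1
 G  0  1  1  1  1  2  2
 T  0  1  1  2  2  2  2
 G  0  1  1  2  2  3  3
 G  0  1  1  2  2  3  3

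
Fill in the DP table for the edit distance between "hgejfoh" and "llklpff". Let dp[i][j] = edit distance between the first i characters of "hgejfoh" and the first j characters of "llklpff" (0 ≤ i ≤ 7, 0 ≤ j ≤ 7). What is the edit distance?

   ''  l  l  k  l  p  f  f
''  0  1  2  3  4  5  6  7
 h  1  1  2  3  4  5  6  7
 g  2  2  2  3  4  5  6  7
 e  3  3  3  3  4  5  6  7
 j  4  4  4  4  4  5  6  7
 f  5  5  5  5  5  5  5  6
 o  6  6  6  6  6  6  6  6
 h  7  7  7  7  7  7  7  7

7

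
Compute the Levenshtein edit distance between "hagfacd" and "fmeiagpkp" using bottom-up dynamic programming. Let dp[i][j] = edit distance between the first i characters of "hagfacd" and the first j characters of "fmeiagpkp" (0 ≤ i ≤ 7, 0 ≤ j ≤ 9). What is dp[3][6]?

   ''  f  m  e  i  a  g  p  k  p
''  0  1  2  3  4  5  6  7  8  9
 h  1  1  2  3  4  5  6  7  8  9
 a  2  2  2  3  4  4  5  6  7  8
 g  3  3  3  3  4  5  4  5  6  7
 f  4  3  4  4  4  5  5  5  6  7
 a  5  4  4  5  5  4  5  6  6  7
 c  6  5  5  5  6  5  5  6  7  7
 d  7  6  6  6  6  6  6  6  7  8

4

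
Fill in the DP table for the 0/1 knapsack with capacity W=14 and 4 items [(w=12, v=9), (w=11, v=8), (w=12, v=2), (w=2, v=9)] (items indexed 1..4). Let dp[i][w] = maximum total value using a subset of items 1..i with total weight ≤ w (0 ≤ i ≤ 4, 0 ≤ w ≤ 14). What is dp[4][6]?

i\w   0   1   2   3   4   5   6   7   8   9  10  11  12  13  14
  0   0   0   0   0   0   0   0   0   0   0   0   0   0   0   0
  1   0   0   0   0   0   0   0   0   0   0   0   0   9   9   9
  2   0   0   0   0   0   0   0   0   0   0   0   8   9   9   9
  3   0   0   0   0   0   0   0   0   0   0   0   8   9   9   9
  4   0   0   9   9   9   9   9   9   9   9   9   9   9  17  18

9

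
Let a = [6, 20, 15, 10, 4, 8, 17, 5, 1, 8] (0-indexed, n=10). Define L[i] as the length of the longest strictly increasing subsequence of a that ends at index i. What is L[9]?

   i    0    1    2    3    4    5    6    7    8    9
a[i]    6   20   15   10    4    8   17    5    1    8
L[i]    1    2    2    2    1    2    3    2    1    3

3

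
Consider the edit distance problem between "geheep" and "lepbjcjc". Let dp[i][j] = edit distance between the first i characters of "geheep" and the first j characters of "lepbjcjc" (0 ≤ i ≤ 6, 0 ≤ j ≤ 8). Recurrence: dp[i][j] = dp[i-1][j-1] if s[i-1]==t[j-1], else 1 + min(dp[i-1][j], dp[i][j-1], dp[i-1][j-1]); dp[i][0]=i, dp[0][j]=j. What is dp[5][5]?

4

   ''  l  e  p  b  j  c  j  c
''  0  1  2  3  4  5  6  7  8
 g  1  1  2  3  4  5  6  7  8
 e  2  2  1  2  3  4  5  6  7
 h  3  3  2  2  3  4  5  6  7
 e  4  4  3  3  3  4  5  6  7
 e  5  5  4  4  4  4  5  6  7
 p  6  6  5  4  5  5  5  6  7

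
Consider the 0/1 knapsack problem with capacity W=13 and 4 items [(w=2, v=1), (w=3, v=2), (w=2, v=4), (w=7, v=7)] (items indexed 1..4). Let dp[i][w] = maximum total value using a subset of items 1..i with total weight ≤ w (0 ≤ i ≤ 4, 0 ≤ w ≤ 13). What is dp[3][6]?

6

i\w   0   1   2   3   4   5   6   7   8   9  10  11  12  13
  0   0   0   0   0   0   0   0   0   0   0   0   0   0   0
  1   0   0   1   1   1   1   1   1   1   1   1   1   1   1
  2   0   0   1   2   2   3   3   3   3   3   3   3   3   3
  3   0   0   4   4   5   6   6   7   7   7   7   7   7   7
  4   0   0   4   4   5   6   6   7   7  11  11  12  13  13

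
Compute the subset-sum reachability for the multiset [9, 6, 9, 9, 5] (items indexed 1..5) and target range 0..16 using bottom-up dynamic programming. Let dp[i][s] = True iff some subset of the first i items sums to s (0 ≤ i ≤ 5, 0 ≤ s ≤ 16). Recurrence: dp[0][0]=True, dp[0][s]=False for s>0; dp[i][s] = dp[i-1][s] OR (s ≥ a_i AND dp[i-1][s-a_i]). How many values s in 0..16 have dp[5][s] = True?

i\s   0   1   2   3   4   5   6   7   8   9  10  11  12  13  14  15  16
  0   T   F   F   F   F   F   F   F   F   F   F   F   F   F   F   F   F
  1   T   F   F   F   F   F   F   F   F   T   F   F   F   F   F   F   F
  2   T   F   F   F   F   F   T   F   F   T   F   F   F   F   F   T   F
  3   T   F   F   F   F   F   T   F   F   T   F   F   F   F   F   T   F
  4   T   F   F   F   F   F   T   F   F   T   F   F   F   F   F   T   F
  5   T   F   F   F   F   T   T   F   F   T   F   T   F   F   T   T   F

7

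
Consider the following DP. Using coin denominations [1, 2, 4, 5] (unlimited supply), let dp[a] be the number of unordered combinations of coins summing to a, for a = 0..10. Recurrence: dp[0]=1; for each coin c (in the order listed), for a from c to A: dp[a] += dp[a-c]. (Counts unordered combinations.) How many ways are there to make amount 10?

after  coin     0     1     2     3     4     5     6     7     8     9    10
          1     1     1     1     1     1     1     1     1     1     1     1
          2     1     1     2     2     3     3     4     4     5     5     6
          4     1     1     2     2     4     4     6     6     9     9    12
          5     1     1     2     2     4     5     7     8    11    13    17

17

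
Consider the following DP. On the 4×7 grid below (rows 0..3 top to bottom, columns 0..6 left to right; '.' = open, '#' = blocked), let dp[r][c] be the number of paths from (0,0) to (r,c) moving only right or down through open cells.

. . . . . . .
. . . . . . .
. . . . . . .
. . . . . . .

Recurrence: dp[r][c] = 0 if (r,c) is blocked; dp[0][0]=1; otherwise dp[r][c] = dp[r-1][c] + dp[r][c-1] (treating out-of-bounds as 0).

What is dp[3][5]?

56

r\c   0   1   2   3   4   5   6
  0   1   1   1   1   1   1   1
  1   1   2   3   4   5   6   7
  2   1   3   6  10  15  21  28
  3   1   4  10  20  35  56  84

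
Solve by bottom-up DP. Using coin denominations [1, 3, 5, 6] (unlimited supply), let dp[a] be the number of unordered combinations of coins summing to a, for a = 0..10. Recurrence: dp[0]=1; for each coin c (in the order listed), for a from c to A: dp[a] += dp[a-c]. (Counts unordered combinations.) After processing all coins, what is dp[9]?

after  coin     0     1     2     3     4     5     6     7     8     9    10
          1     1     1     1     1     1     1     1     1     1     1     1
          3     1     1     1     2     2     2     3     3     3     4     4
          5     1     1     1     2     2     3     4     4     5     6     7
          6     1     1     1     2     2     3     5     5     6     8     9

8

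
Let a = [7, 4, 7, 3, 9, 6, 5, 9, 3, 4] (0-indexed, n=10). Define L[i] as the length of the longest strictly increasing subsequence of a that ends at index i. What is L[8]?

1

   i    0    1    2    3    4    5    6    7    8    9
a[i]    7    4    7    3    9    6    5    9    3    4
L[i]    1    1    2    1    3    2    2    3    1    2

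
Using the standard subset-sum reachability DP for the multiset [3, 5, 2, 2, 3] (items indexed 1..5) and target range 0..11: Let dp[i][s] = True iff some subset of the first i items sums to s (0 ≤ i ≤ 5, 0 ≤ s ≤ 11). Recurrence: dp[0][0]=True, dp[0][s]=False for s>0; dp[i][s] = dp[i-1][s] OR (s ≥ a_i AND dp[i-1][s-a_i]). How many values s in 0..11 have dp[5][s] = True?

i\s   0   1   2   3   4   5   6   7   8   9  10  11
  0   T   F   F   F   F   F   F   F   F   F   F   F
  1   T   F   F   T   F   F   F   F   F   F   F   F
  2   T   F   F   T   F   T   F   F   T   F   F   F
  3   T   F   T   T   F   T   F   T   T   F   T   F
  4   T   F   T   T   T   T   F   T   T   T   T   F
  5   T   F   T   T   T   T   T   T   T   T   T   T

11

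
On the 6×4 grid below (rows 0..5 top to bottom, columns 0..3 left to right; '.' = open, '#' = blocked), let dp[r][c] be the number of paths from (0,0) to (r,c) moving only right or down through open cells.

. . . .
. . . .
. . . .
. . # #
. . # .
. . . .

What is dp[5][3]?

6

r\c   0   1   2   3
  0   1   1   1   1
  1   1   2   3   4
  2   1   3   6  10
  3   1   4   0   0
  4   1   5   0   0
  5   1   6   6   6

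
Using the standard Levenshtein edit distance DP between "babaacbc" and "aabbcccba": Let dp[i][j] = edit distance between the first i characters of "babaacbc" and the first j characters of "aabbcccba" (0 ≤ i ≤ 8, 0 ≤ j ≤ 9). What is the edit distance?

5

   ''  a  a  b  b  c  c  c  b  a
''  0  1  2  3  4  5  6  7  8  9
 b  1  1  2  2  3  4  5  6  7  8
 a  2  1  1  2  3  4  5  6  7  7
 b  3  2  2  1  2  3  4  5  6  7
 a  4  3  2  2  2  3  4  5  6  6
 a  5  4  3  3  3  3  4  5  6  6
 c  6  5  4  4  4  3  3  4  5  6
 b  7  6  5  4  4  4  4  4  4  5
 c  8  7  6  5  5  4  4  4  5  5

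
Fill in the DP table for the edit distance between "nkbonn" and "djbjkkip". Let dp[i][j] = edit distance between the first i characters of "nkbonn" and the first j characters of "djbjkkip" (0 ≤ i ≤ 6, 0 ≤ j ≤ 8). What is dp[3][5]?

   ''  d  j  b  j  k  k  i  p
''  0  1  2  3  4  5  6  7  8
 n  1  1  2  3  4  5  6  7  8
 k  2  2  2  3  4  4  5  6  7
 b  3  3  3  2  3  4  5  6  7
 o  4  4  4  3  3  4  5  6  7
 n  5  5  5  4  4  4  5  6  7
 n  6  6  6  5  5  5  5  6  7

4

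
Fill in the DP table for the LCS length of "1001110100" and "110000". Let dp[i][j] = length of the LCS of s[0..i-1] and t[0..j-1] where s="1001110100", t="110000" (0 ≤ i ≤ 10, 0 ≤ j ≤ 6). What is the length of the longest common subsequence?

5

   ''  1  1  0  0  0  0
''  0  0  0  0  0  0  0
 1  0  1  1  1  1  1  1
 0  0  1  1  2  2  2  2
 0  0  1  1  2  3  3  3
 1  0  1  2  2  3  3  3
 1  0  1  2  2  3  3  3
 1  0  1  2  2  3  3  3
 0  0  1  2  3  3  4  4
 1  0  1  2  3  3  4  4
 0  0  1  2  3  4  4  5
 0  0  1  2  3  4  5  5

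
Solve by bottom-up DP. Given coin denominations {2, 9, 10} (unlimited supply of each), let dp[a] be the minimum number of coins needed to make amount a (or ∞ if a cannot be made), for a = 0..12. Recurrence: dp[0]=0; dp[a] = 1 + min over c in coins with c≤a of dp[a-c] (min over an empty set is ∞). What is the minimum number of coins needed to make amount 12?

2

 a  0  1  2  3  4  5  6  7  8  9 10 11 12
dp  0  -  1  -  2  -  3  -  4  1  1  2  2
(- denotes ∞ / unreachable)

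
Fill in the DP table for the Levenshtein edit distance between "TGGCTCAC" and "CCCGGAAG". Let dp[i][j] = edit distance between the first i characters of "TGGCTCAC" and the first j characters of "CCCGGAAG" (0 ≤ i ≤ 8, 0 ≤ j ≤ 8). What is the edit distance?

7

   ''  C  C  C  G  G  A  A  G
''  0  1  2  3  4  5  6  7  8
 T  1  1  2  3  4  5  6  7  8
 G  2  2  2  3  3  4  5  6  7
 G  3  3  3  3  3  3  4  5  6
 C  4  3  3  3  4  4  4  5  6
 T  5  4  4  4  4  5  5  5  6
 C  6  5  4  4  5  5  6  6  6
 A  7  6  5  5  5  6  5  6  7
 C  8  7  6  5  6  6  6  6  7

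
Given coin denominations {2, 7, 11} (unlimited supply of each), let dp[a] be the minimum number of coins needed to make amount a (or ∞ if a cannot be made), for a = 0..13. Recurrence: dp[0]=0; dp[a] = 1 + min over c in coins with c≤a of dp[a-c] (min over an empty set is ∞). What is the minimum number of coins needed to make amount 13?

 a  0  1  2  3  4  5  6  7  8  9 10 11 12 13
dp  0  -  1  -  2  -  3  1  4  2  5  1  6  2
(- denotes ∞ / unreachable)

2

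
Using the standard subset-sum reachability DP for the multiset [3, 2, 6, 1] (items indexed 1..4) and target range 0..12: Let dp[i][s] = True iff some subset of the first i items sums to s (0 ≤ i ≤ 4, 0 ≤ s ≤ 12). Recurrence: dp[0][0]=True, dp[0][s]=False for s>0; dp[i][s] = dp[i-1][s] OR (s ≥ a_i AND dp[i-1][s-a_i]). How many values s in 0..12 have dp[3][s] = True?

i\s   0   1   2   3   4   5   6   7   8   9  10  11  12
  0   T   F   F   F   F   F   F   F   F   F   F   F   F
  1   T   F   F   T   F   F   F   F   F   F   F   F   F
  2   T   F   T   T   F   T   F   F   F   F   F   F   F
  3   T   F   T   T   F   T   T   F   T   T   F   T   F
  4   T   T   T   T   T   T   T   T   T   T   T   T   T

8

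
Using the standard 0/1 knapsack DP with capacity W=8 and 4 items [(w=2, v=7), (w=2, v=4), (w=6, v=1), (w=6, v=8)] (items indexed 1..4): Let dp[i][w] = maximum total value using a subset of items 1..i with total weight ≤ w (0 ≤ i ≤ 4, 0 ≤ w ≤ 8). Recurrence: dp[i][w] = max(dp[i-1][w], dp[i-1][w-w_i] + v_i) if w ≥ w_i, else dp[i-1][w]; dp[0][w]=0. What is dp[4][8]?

i\w   0   1   2   3   4   5   6   7   8
  0   0   0   0   0   0   0   0   0   0
  1   0   0   7   7   7   7   7   7   7
  2   0   0   7   7  11  11  11  11  11
  3   0   0   7   7  11  11  11  11  11
  4   0   0   7   7  11  11  11  11  15

15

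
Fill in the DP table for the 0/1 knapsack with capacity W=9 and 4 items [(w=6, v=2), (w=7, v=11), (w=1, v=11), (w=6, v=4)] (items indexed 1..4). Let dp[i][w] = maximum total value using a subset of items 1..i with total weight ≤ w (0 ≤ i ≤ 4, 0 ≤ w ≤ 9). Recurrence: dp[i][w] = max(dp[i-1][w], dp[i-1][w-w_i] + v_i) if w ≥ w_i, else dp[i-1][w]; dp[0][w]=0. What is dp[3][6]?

i\w   0   1   2   3   4   5   6   7   8   9
  0   0   0   0   0   0   0   0   0   0   0
  1   0   0   0   0   0   0   2   2   2   2
  2   0   0   0   0   0   0   2  11  11  11
  3   0  11  11  11  11  11  11  13  22  22
  4   0  11  11  11  11  11  11  15  22  22

11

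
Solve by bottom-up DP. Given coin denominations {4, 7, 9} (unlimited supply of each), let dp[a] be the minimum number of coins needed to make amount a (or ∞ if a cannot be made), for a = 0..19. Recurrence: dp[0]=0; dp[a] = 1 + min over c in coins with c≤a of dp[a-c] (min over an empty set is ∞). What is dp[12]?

3

 a  0  1  2  3  4  5  6  7  8  9 10 11 12 13 14 15 16 17 18 19
dp  0  -  -  -  1  -  -  1  2  1  -  2  3  2  2  3  2  3  2  4
(- denotes ∞ / unreachable)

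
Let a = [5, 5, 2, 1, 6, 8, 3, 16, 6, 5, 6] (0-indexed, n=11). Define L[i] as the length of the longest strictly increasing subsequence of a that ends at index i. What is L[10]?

   i    0    1    2    3    4    5    6    7    8    9   10
a[i]    5    5    2    1    6    8    3   16    6    5    6
L[i]    1    1    1    1    2    3    2    4    3    3    4

4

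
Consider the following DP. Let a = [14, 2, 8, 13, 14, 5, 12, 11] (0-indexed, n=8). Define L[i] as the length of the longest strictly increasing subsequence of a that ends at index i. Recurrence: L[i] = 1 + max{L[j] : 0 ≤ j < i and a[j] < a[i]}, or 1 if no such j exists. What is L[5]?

   i    0    1    2    3    4    5    6    7
a[i]   14    2    8   13   14    5   12   11
L[i]    1    1    2    3    4    2    3    3

2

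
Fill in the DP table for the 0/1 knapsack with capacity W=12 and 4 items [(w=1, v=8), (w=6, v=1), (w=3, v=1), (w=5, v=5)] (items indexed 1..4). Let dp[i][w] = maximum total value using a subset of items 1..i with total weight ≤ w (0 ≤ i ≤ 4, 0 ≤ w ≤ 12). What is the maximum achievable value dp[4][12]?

14

i\w   0   1   2   3   4   5   6   7   8   9  10  11  12
  0   0   0   0   0   0   0   0   0   0   0   0   0   0
  1   0   8   8   8   8   8   8   8   8   8   8   8   8
  2   0   8   8   8   8   8   8   9   9   9   9   9   9
  3   0   8   8   8   9   9   9   9   9   9  10  10  10
  4   0   8   8   8   9   9  13  13  13  14  14  14  14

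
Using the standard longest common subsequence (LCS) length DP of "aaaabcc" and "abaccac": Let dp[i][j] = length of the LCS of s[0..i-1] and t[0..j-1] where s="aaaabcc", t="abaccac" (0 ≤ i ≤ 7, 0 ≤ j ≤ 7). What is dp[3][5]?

   ''  a  b  a  c  c  a  c
''  0  0  0  0  0  0  0  0
 a  0  1  1  1  1  1  1  1
 a  0  1  1  2  2  2  2  2
 a  0  1  1  2  2  2  3  3
 a  0  1  1  2  2  2  3  3
 b  0  1  2  2  2  2  3  3
 c  0  1  2  2  3  3  3  4
 c  0  1  2  2  3  4  4  4

2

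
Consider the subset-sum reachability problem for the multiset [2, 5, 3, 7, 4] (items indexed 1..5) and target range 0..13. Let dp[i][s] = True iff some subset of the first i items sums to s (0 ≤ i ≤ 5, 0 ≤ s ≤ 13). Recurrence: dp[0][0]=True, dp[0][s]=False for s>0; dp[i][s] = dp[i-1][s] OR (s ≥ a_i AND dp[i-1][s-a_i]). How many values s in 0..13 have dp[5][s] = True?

i\s   0   1   2   3   4   5   6   7   8   9  10  11  12  13
  0   T   F   F   F   F   F   F   F   F   F   F   F   F   F
  1   T   F   T   F   F   F   F   F   F   F   F   F   F   F
  2   T   F   T   F   F   T   F   T   F   F   F   F   F   F
  3   T   F   T   T   F   T   F   T   T   F   T   F   F   F
  4   T   F   T   T   F   T   F   T   T   T   T   F   T   F
  5   T   F   T   T   T   T   T   T   T   T   T   T   T   T

13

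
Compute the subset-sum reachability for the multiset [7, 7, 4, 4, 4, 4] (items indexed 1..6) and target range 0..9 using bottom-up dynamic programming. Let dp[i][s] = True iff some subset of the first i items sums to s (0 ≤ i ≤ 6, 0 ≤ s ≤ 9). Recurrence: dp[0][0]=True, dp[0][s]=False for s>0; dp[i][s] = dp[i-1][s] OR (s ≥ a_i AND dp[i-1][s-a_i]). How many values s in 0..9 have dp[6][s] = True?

4

i\s   0   1   2   3   4   5   6   7   8   9
  0   T   F   F   F   F   F   F   F   F   F
  1   T   F   F   F   F   F   F   T   F   F
  2   T   F   F   F   F   F   F   T   F   F
  3   T   F   F   F   T   F   F   T   F   F
  4   T   F   F   F   T   F   F   T   T   F
  5   T   F   F   F   T   F   F   T   T   F
  6   T   F   F   F   T   F   F   T   T   F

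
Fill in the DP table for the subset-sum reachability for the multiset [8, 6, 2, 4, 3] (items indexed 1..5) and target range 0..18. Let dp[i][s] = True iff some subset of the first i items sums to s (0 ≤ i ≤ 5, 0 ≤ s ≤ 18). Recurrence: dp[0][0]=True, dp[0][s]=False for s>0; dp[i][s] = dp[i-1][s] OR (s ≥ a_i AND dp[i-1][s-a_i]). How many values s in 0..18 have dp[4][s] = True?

10

i\s   0   1   2   3   4   5   6   7   8   9  10  11  12  13  14  15  16  17  18
  0   T   F   F   F   F   F   F   F   F   F   F   F   F   F   F   F   F   F   F
  1   T   F   F   F   F   F   F   F   T   F   F   F   F   F   F   F   F   F   F
  2   T   F   F   F   F   F   T   F   T   F   F   F   F   F   T   F   F   F   F
  3   T   F   T   F   F   F   T   F   T   F   T   F   F   F   T   F   T   F   F
  4   T   F   T   F   T   F   T   F   T   F   T   F   T   F   T   F   T   F   T
  5   T   F   T   T   T   T   T   T   T   T   T   T   T   T   T   T   T   T   T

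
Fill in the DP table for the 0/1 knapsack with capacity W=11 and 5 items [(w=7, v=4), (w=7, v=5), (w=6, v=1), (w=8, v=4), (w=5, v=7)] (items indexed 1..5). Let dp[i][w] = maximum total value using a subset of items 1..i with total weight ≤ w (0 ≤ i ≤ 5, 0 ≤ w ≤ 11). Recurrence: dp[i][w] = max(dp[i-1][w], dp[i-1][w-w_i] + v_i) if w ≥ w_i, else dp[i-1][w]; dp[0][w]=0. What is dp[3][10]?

5

i\w   0   1   2   3   4   5   6   7   8   9  10  11
  0   0   0   0   0   0   0   0   0   0   0   0   0
  1   0   0   0   0   0   0   0   4   4   4   4   4
  2   0   0   0   0   0   0   0   5   5   5   5   5
  3   0   0   0   0   0   0   1   5   5   5   5   5
  4   0   0   0   0   0   0   1   5   5   5   5   5
  5   0   0   0   0   0   7   7   7   7   7   7   8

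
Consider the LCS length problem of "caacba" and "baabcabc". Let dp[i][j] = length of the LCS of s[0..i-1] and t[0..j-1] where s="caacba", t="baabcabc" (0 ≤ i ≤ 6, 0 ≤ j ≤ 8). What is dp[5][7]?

   ''  b  a  a  b  c  a  b  c
''  0  0  0  0  0  0  0  0  0
 c  0  0  0  0  0  1  1  1  1
 a  0  0  1  1  1  1  2  2  2
 a  0  0  1  2  2  2  2  2  2
 c  0  0  1  2  2  3  3  3  3
 b  0  1  1  2  3  3  3  4  4
 a  0  1  2  2  3  3  4  4  4

4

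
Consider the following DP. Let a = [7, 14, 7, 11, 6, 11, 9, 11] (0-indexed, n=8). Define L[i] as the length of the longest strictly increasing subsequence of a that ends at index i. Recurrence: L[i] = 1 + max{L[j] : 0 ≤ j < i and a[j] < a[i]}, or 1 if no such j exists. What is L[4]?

1

   i    0    1    2    3    4    5    6    7
a[i]    7   14    7   11    6   11    9   11
L[i]    1    2    1    2    1    2    2    3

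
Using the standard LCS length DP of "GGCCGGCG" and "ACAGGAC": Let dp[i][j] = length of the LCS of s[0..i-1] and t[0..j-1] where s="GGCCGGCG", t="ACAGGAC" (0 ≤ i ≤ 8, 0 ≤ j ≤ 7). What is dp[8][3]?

   ''  A  C  A  G  G  A  C
''  0  0  0  0  0  0  0  0
 G  0  0  0  0  1  1  1  1
 G  0  0  0  0  1  2  2  2
 C  0  0  1  1  1  2  2  3
 C  0  0  1  1  1  2  2  3
 G  0  0  1  1  2  2  2  3
 G  0  0  1  1  2  3  3  3
 C  0  0  1  1  2  3  3  4
 G  0  0  1  1  2  3  3  4

1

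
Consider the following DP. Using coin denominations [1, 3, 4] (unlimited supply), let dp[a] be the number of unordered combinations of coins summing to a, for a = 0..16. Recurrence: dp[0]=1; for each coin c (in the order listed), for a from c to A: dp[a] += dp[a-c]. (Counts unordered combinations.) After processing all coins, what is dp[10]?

after  coin     0     1     2     3     4     5     6     7     8     9    10    11    12    13    14    15    16
          1     1     1     1     1     1     1     1     1     1     1     1     1     1     1     1     1     1
          3     1     1     1     2     2     2     3     3     3     4     4     4     5     5     5     6     6
          4     1     1     1     2     3     3     4     5     6     7     8     9    11    12    13    15    17

8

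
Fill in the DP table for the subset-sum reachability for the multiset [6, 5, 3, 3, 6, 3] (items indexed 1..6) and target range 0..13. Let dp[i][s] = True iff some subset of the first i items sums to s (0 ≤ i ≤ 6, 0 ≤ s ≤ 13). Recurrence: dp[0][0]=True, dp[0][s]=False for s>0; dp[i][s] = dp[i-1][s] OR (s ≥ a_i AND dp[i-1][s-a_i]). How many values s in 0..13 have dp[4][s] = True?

i\s   0   1   2   3   4   5   6   7   8   9  10  11  12  13
  0   T   F   F   F   F   F   F   F   F   F   F   F   F   F
  1   T   F   F   F   F   F   T   F   F   F   F   F   F   F
  2   T   F   F   F   F   T   T   F   F   F   F   T   F   F
  3   T   F   F   T   F   T   T   F   T   T   F   T   F   F
  4   T   F   F   T   F   T   T   F   T   T   F   T   T   F
  5   T   F   F   T   F   T   T   F   T   T   F   T   T   F
  6   T   F   F   T   F   T   T   F   T   T   F   T   T   F

8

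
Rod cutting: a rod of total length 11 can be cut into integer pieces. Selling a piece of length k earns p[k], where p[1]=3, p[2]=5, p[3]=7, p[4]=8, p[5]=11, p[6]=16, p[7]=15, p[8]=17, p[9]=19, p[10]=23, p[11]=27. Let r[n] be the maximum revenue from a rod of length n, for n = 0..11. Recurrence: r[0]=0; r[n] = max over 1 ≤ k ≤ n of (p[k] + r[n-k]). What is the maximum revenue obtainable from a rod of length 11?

33

   n    0    1    2    3    4    5    6    7    8    9   10   11
r[n]    0    3    6    9   12   15   18   21   24   27   30   33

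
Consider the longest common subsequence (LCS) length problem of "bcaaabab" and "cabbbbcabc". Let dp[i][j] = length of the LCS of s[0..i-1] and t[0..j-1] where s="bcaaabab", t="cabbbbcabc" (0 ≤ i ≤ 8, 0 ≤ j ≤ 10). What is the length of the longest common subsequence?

   ''  c  a  b  b  b  b  c  a  b  c
''  0  0  0  0  0  0  0  0  0  0  0
 b  0  0  0  1  1  1  1  1  1  1  1
 c  0  1  1  1  1  1  1  2  2  2  2
 a  0  1  2  2  2  2  2  2  3  3  3
 a  0  1  2  2  2  2  2  2  3  3  3
 a  0  1  2  2  2  2  2  2  3  3  3
 b  0  1  2  3  3  3  3  3  3  4  4
 a  0  1  2  3  3  3  3  3  4  4  4
 b  0  1  2  3  4  4  4  4  4  5  5

5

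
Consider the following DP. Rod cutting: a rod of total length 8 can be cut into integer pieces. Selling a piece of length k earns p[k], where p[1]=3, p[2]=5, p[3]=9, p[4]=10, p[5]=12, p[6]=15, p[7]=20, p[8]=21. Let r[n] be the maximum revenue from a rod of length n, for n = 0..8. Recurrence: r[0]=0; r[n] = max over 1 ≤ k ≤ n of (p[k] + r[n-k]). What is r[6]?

18

   n    0    1    2    3    4    5    6    7    8
r[n]    0    3    6    9   12   15   18   21   24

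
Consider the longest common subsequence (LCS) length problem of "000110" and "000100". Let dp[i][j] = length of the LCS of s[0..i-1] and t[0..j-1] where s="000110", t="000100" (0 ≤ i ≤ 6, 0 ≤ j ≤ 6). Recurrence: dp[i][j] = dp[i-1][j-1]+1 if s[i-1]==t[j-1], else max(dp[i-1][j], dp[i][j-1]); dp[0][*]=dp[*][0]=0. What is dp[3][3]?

   ''  0  0  0  1  0  0
''  0  0  0  0  0  0  0
 0  0  1  1  1  1  1  1
 0  0  1  2  2  2  2  2
 0  0  1  2  3  3  3  3
 1  0  1  2  3  4  4  4
 1  0  1  2  3  4  4  4
 0  0  1  2  3  4  5  5

3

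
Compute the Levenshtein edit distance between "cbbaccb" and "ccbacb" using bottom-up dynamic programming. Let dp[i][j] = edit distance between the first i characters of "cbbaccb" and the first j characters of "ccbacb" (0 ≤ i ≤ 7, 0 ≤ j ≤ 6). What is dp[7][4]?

4

   ''  c  c  b  a  c  b
''  0  1  2  3  4  5  6
 c  1  0  1  2  3  4  5
 b  2  1  1  1  2  3  4
 b  3  2  2  1  2  3  3
 a  4  3  3  2  1  2  3
 c  5  4  3  3  2  1  2
 c  6  5  4  4  3  2  2
 b  7  6  5  4  4  3  2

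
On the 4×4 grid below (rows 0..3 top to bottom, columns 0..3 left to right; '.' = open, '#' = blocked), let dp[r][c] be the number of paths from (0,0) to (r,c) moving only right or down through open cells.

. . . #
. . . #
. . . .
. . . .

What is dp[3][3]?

16

r\c   0   1   2   3
  0   1   1   1   0
  1   1   2   3   0
  2   1   3   6   6
  3   1   4  10  16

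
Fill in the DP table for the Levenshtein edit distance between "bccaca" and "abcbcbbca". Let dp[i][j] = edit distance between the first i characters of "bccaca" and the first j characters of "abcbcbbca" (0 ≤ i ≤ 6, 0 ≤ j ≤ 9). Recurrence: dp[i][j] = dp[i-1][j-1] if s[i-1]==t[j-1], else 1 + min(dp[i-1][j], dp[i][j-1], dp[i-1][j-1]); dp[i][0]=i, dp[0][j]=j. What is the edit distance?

4

   ''  a  b  c  b  c  b  b  c  a
''  0  1  2  3  4  5  6  7  8  9
 b  1  1  1  2  3  4  5  6  7  8
 c  2  2  2  1  2  3  4  5  6  7
 c  3  3  3  2  2  2  3  4  5  6
 a  4  3  4  3  3  3  3  4  5  5
 c  5  4  4  4  4  3  4  4  4  5
 a  6  5  5  5  5  4  4  5  5  4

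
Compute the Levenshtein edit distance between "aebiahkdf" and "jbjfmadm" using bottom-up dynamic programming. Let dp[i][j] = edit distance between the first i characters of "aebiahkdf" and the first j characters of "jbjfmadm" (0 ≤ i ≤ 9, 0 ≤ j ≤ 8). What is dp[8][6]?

7

   ''  j  b  j  f  m  a  d  m
''  0  1  2  3  4  5  6  7  8
 a  1  1  2  3  4  5  5  6  7
 e  2  2  2  3  4  5  6  6  7
 b  3  3  2  3  4  5  6  7  7
 i  4  4  3  3  4  5  6  7  8
 a  5  5  4  4  4  5  5  6  7
 h  6  6  5  5  5  5  6  6  7
 k  7  7  6  6  6  6  6  7  7
 d  8  8  7  7  7  7  7  6  7
 f  9  9  8  8  7  8  8  7  7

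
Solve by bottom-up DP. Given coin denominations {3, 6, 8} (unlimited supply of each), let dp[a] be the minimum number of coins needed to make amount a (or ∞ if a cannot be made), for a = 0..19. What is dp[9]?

2

 a  0  1  2  3  4  5  6  7  8  9 10 11 12 13 14 15 16 17 18 19
dp  0  -  -  1  -  -  1  -  1  2  -  2  2  -  2  3  2  3  3  3
(- denotes ∞ / unreachable)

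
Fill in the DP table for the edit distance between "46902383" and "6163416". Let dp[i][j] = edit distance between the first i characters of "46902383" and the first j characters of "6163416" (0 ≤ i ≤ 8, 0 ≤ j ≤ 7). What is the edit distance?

7

   ''  6  1  6  3  4  1  6
''  0  1  2  3  4  5  6  7
 4  1  1  2  3  4  4  5  6
 6  2  1  2  2  3  4  5  5
 9  3  2  2  3  3  4  5  6
 0  4  3  3  3  4  4  5  6
 2  5  4  4  4  4  5  5  6
 3  6  5  5  5  4  5  6  6
 8  7  6  6  6  5  5  6  7
 3  8  7  7  7  6  6  6  7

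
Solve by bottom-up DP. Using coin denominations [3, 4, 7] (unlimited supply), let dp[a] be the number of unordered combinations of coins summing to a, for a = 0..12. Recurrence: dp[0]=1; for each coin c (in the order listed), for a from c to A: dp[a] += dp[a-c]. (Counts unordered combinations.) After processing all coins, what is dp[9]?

after  coin     0     1     2     3     4     5     6     7     8     9    10    11    12
          3     1     0     0     1     0     0     1     0     0     1     0     0     1
          4     1     0     0     1     1     0     1     1     1     1     1     1     2
          7     1     0     0     1     1     0     1     2     1     1     2     2     2

1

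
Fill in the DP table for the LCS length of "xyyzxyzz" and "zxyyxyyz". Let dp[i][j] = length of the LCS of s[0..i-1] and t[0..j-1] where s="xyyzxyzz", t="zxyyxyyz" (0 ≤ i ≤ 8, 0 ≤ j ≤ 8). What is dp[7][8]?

   ''  z  x  y  y  x  y  y  z
''  0  0  0  0  0  0  0  0  0
 x  0  0  1  1  1  1  1  1  1
 y  0  0  1  2  2  2  2  2  2
 y  0  0  1  2  3  3  3  3  3
 z  0  1  1  2  3  3  3  3  4
 x  0  1  2  2  3  4  4  4  4
 y  0  1  2  3  3  4  5  5  5
 z  0  1  2  3  3  4  5  5  6
 z  0  1  2  3  3  4  5  5  6

6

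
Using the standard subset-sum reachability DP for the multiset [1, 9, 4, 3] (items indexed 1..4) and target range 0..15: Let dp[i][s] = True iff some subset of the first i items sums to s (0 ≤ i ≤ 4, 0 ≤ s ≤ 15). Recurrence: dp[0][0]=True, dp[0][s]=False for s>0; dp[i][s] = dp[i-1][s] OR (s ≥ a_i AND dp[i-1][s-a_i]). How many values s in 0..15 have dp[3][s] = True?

i\s   0   1   2   3   4   5   6   7   8   9  10  11  12  13  14  15
  0   T   F   F   F   F   F   F   F   F   F   F   F   F   F   F   F
  1   T   T   F   F   F   F   F   F   F   F   F   F   F   F   F   F
  2   T   T   F   F   F   F   F   F   F   T   T   F   F   F   F   F
  3   T   T   F   F   T   T   F   F   F   T   T   F   F   T   T   F
  4   T   T   F   T   T   T   F   T   T   T   T   F   T   T   T   F

8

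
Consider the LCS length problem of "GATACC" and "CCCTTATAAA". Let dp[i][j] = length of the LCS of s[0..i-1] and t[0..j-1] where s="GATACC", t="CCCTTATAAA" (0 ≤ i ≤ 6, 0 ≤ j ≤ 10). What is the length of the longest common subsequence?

   ''  C  C  C  T  T  A  T  A  A  A
''  0  0  0  0  0  0  0  0  0  0  0
 G  0  0  0  0  0  0  0  0  0  0  0
 A  0  0  0  0  0  0  1  1  1  1  1
 T  0  0  0  0  1  1  1  2  2  2  2
 A  0  0  0  0  1  1  2  2  3  3  3
 C  0  1  1  1  1  1  2  2  3  3  3
 C  0  1  2  2  2  2  2  2  3  3  3

3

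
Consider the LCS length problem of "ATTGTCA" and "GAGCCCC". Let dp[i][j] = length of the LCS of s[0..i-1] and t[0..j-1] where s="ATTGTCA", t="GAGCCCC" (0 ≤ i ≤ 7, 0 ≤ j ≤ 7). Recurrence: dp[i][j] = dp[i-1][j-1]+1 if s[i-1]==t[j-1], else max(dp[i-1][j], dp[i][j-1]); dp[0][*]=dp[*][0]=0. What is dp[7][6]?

3

   ''  G  A  G  C  C  C  C
''  0  0  0  0  0  0  0  0
 A  0  0  1  1  1  1  1  1
 T  0  0  1  1  1  1  1  1
 T  0  0  1  1  1  1  1  1
 G  0  1  1  2  2  2  2  2
 T  0  1  1  2  2  2  2  2
 C  0  1  1  2  3  3  3  3
 A  0  1  2  2  3  3  3  3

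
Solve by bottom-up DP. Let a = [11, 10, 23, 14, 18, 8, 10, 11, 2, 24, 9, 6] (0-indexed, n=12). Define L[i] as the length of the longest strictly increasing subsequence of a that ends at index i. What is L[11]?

2

   i    0    1    2    3    4    5    6    7    8    9   10   11
a[i]   11   10   23   14   18    8   10   11    2   24    9    6
L[i]    1    1    2    2    3    1    2    3    1    4    2    2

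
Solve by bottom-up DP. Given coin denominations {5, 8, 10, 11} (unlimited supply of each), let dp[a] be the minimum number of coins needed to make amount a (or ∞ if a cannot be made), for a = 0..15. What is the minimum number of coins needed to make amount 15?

2

 a  0  1  2  3  4  5  6  7  8  9 10 11 12 13 14 15
dp  0  -  -  -  -  1  -  -  1  -  1  1  -  2  -  2
(- denotes ∞ / unreachable)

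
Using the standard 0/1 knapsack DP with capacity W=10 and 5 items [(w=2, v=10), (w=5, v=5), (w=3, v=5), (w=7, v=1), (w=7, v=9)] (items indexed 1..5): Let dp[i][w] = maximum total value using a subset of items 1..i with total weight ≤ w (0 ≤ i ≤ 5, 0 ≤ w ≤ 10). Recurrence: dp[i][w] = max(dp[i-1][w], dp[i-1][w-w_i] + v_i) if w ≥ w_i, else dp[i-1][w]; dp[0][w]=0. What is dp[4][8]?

i\w   0   1   2   3   4   5   6   7   8   9  10
  0   0   0   0   0   0   0   0   0   0   0   0
  1   0   0  10  10  10  10  10  10  10  10  10
  2   0   0  10  10  10  10  10  15  15  15  15
  3   0   0  10  10  10  15  15  15  15  15  20
  4   0   0  10  10  10  15  15  15  15  15  20
  5   0   0  10  10  10  15  15  15  15  19  20

15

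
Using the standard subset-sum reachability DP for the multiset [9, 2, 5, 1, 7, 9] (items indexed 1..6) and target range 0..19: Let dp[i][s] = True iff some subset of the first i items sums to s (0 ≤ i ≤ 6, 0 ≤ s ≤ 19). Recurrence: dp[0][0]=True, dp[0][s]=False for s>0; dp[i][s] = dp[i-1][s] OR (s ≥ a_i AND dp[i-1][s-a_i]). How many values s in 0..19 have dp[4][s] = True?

i\s   0   1   2   3   4   5   6   7   8   9  10  11  12  13  14  15  16  17  18  19
  0   T   F   F   F   F   F   F   F   F   F   F   F   F   F   F   F   F   F   F   F
  1   T   F   F   F   F   F   F   F   F   T   F   F   F   F   F   F   F   F   F   F
  2   T   F   T   F   F   F   F   F   F   T   F   T   F   F   F   F   F   F   F   F
  3   T   F   T   F   F   T   F   T   F   T   F   T   F   F   T   F   T   F   F   F
  4   T   T   T   T   F   T   T   T   T   T   T   T   T   F   T   T   T   T   F   F
  5   T   T   T   T   F   T   T   T   T   T   T   T   T   T   T   T   T   T   T   T
  6   T   T   T   T   F   T   T   T   T   T   T   T   T   T   T   T   T   T   T   T

16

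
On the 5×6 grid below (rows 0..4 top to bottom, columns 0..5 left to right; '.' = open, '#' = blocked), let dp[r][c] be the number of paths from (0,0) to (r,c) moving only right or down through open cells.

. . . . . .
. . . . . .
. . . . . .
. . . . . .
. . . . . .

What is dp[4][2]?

r\c   0   1   2   3   4   5
  0   1   1   1   1   1   1
  1   1   2   3   4   5   6
  2   1   3   6  10  15  21
  3   1   4  10  20  35  56
  4   1   5  15  35  70 126

15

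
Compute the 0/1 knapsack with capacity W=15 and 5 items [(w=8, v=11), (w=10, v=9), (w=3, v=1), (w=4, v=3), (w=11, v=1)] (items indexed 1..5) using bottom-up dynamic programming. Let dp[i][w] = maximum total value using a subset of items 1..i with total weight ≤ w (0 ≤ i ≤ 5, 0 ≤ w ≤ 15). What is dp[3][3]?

i\w   0   1   2   3   4   5   6   7   8   9  10  11  12  13  14  15
  0   0   0   0   0   0   0   0   0   0   0   0   0   0   0   0   0
  1   0   0   0   0   0   0   0   0  11  11  11  11  11  11  11  11
  2   0   0   0   0   0   0   0   0  11  11  11  11  11  11  11  11
  3   0   0   0   1   1   1   1   1  11  11  11  12  12  12  12  12
  4   0   0   0   1   3   3   3   4  11  11  11  12  14  14  14  15
  5   0   0   0   1   3   3   3   4  11  11  11  12  14  14  14  15

1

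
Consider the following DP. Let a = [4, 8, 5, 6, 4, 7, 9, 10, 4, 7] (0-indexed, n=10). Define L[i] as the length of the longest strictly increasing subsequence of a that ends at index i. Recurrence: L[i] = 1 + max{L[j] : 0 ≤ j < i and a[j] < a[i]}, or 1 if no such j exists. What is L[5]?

4

   i    0    1    2    3    4    5    6    7    8    9
a[i]    4    8    5    6    4    7    9   10    4    7
L[i]    1    2    2    3    1    4    5    6    1    4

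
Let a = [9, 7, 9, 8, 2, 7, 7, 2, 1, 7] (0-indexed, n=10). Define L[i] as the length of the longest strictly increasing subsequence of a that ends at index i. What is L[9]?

2

   i    0    1    2    3    4    5    6    7    8    9
a[i]    9    7    9    8    2    7    7    2    1    7
L[i]    1    1    2    2    1    2    2    1    1    2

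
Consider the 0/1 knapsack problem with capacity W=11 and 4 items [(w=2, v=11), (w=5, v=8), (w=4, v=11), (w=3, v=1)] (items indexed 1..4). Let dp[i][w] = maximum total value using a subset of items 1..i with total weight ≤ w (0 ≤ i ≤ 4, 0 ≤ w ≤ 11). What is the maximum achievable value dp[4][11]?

i\w   0   1   2   3   4   5   6   7   8   9  10  11
  0   0   0   0   0   0   0   0   0   0   0   0   0
  1   0   0  11  11  11  11  11  11  11  11  11  11
  2   0   0  11  11  11  11  11  19  19  19  19  19
  3   0   0  11  11  11  11  22  22  22  22  22  30
  4   0   0  11  11  11  12  22  22  22  23  23  30

30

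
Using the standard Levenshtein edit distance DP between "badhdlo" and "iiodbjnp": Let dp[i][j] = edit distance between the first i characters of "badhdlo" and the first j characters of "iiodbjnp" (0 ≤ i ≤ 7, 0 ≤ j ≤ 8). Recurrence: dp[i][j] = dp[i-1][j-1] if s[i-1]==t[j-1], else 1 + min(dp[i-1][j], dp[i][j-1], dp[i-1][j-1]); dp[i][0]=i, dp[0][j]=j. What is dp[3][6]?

   ''  i  i  o  d  b  j  n  p
''  0  1  2  3  4  5  6  7  8
 b  1  1  2  3  4  4  5  6  7
 a  2  2  2  3  4  5  5  6  7
 d  3  3  3  3  3  4  5  6  7
 h  4  4  4  4  4  4  5  6  7
 d  5  5  5  5  4  5  5  6  7
 l  6  6  6  6  5  5  6  6  7
 o  7  7  7  6  6  6  6  7  7

5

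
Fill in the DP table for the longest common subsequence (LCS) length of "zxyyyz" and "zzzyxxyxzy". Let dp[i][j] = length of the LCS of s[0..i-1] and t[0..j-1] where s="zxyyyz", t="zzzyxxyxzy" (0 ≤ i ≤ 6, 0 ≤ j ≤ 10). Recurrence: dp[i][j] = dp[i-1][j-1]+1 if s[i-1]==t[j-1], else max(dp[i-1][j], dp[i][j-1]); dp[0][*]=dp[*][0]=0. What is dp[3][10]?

   ''  z  z  z  y  x  x  y  x  z  y
''  0  0  0  0  0  0  0  0  0  0  0
 z  0  1  1  1  1  1  1  1  1  1  1
 x  0  1  1  1  1  2  2  2  2  2  2
 y  0  1  1  1  2  2  2  3  3  3  3
 y  0  1  1  1  2  2  2  3  3  3  4
 y  0  1  1  1  2  2  2  3  3  3  4
 z  0  1  2  2  2  2  2  3  3  4  4

3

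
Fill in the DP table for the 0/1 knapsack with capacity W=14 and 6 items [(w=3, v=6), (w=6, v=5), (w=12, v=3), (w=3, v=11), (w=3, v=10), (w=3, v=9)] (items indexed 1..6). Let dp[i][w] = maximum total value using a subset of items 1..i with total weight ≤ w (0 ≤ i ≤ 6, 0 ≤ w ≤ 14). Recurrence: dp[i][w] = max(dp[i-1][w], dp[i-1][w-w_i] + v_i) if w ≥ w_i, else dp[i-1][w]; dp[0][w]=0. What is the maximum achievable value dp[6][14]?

i\w   0   1   2   3   4   5   6   7   8   9  10  11  12  13  14
  0   0   0   0   0   0   0   0   0   0   0   0   0   0   0   0
  1   0   0   0   6   6   6   6   6   6   6   6   6   6   6   6
  2   0   0   0   6   6   6   6   6   6  11  11  11  11  11  11
  3   0   0   0   6   6   6   6   6   6  11  11  11  11  11  11
  4   0   0   0  11  11  11  17  17  17  17  17  17  22  22  22
  5   0   0   0  11  11  11  21  21  21  27  27  27  27  27  27
  6   0   0   0  11  11  11  21  21  21  30  30  30  36  36  36

36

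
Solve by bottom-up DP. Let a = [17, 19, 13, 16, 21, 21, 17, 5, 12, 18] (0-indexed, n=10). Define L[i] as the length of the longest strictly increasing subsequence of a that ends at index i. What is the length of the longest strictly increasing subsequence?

4

   i    0    1    2    3    4    5    6    7    8    9
a[i]   17   19   13   16   21   21   17    5   12   18
L[i]    1    2    1    2    3    3    3    1    2    4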